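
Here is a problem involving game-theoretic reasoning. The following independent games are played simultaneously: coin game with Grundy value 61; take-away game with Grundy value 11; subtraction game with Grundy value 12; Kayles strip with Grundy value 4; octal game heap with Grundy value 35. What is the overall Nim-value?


By the Sprague-Grundy theorem, the Grundy value of a sum of games is the XOR of individual Grundy values.
coin game: Grundy value = 61. Running XOR: 0 XOR 61 = 61
take-away game: Grundy value = 11. Running XOR: 61 XOR 11 = 54
subtraction game: Grundy value = 12. Running XOR: 54 XOR 12 = 58
Kayles strip: Grundy value = 4. Running XOR: 58 XOR 4 = 62
octal game heap: Grundy value = 35. Running XOR: 62 XOR 35 = 29
The combined Grundy value is 29.

29


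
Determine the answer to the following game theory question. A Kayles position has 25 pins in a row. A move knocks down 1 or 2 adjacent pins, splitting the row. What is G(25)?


Kayles: a move removes 1 or 2 adjacent pins from a contiguous row.
Removing pins from a row of k leaves two independent rows (a, b) with a + b = k - 1 (one pin) or a + b = k - 2 (two pins); an end removal gives a = 0.
By Sprague-Grundy, G(k) = mex{ G(a) XOR G(b) } over all these splits. G(0) = 0.
G(1): splits (0,0):0^0=0 -> mex({0}) = 1
G(2): splits (0,1):0^1=1 (0,0):0^0=0 -> mex({0, 1}) = 2
G(3): splits (0,2):0^2=2 (1,1):1^1=0 (0,1):0^1=1 -> mex({0, 1, 2}) = 3
G(4): splits (0,3):0^3=3 (1,2):1^2=3 (0,2):0^2=2 (1,1):1^1=0 -> mex({0, 2, 3}) = 1
G(5): splits (0,4):0^1=1 (1,3):1^3=2 (2,2):2^2=0 (0,3):0^3=3 (1,2):1^2=3 -> mex({0, 1, 2, 3}) = 4
G(6) = mex({0, 1, 2, 4}) = 3
G(7) = mex({0, 1, 3, 4, 5}) = 2
G(8) = mex({0, 2, 3, 5, 6}) = 1
G(9) = mex({0, 1, 2, 3, 6, 7}) = 4
G(10) = mex({0, 1, 3, 4, 5, 7}) = 2
G(11) = mex({0, 1, 2, 3, 4, 5}) = 6
G(12) = mex({0, 1, 2, 3, 5, 6, 7}) = 4
G(13) = mex({0, 2, 3, 4, 6, 7}) = 1
G(14) = mex({0, 1, 4, 5, 6, 7}) = 2
G(15) = mex({0, 1, 2, 3, 4, 5, 6}) = 7
G(16) = mex({0, 2, 3, 5, 6, 7}) = 1
G(17) = mex({0, 1, 2, 3, 5, 6, 7}) = 4
G(18) = mex({0, 1, 2, 4, 5, 6}) = 3
G(19) = mex({0, 1, 3, 4, 5, 7}) = 2
G(20) = mex({0, 2, 3, 4, 5, 6, 7}) = 1
G(21) = mex({0, 1, 2, 3, 5, 6, 7}) = 4
G(22) = mex({0, 1, 2, 3, 4, 5, 7}) = 6
G(23) = mex({0, 1, 2, 3, 4, 5, 6}) = 7
G(24) = mex({0, 1, 2, 3, 5, 6, 7}) = 4
G(25) = mex({0, 2, 3, 4, 6, 7}) = 1
Therefore G(25) = 1.

1


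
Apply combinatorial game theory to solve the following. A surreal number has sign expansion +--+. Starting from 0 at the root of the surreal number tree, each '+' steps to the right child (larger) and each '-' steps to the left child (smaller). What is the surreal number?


Sign expansion: +--+
Rule: track bounds (lo, hi), initially (-inf, +inf). On '+', the current value becomes lo and we move to the simplest number in (value, hi): value + 1 if hi = +inf, otherwise the midpoint (value + hi)/2. On '-', the current value becomes hi and we move to value - 1 if lo = -inf, otherwise the midpoint (lo + value)/2.
Start at 0.
Step 1: sign = +, move right. Bounds: (0, +inf). Value = 1
Step 2: sign = -, move left. Bounds: (0, 1). Value = 1/2
Step 3: sign = -, move left. Bounds: (0, 1/2). Value = 1/4
Step 4: sign = +, move right. Bounds: (1/4, 1/2). Value = 3/8
The surreal number with sign expansion +--+ is 3/8.

3/8


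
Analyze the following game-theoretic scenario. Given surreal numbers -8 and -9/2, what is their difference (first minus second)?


x = -8, y = -9/2
Converting to common denominator: 2
x = -16/2, y = -9/2
x - y = -8 - -9/2 = -7/2

-7/2


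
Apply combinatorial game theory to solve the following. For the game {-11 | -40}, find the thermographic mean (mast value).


Game = {-11 | -40}, a switch {a | b} with numbers a > b.
Its thermograph has left wall a - t and right wall b + t, which meet at t = (a - b)/2, where both equal (a + b)/2. So the mast (mean value) is at (a + b)/2.
Mean = (-11 + (-40))/2 = -51/2 = -51/2

-51/2


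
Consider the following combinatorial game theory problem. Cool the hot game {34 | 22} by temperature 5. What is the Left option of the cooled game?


Original game: {34 | 22} (a switch {a | b} with a > b).
Cooling by t (for t below the temperature (a - b)/2 = 6) taxes each move by t: {a | b} cooled by t is {a - t | b + t}.
Cooling amount: t = 5
Cooled Left option: 34 - 5 = 29
Cooled Right option: 22 + 5 = 27
Cooled game: {29 | 27}
Left option = 29

29


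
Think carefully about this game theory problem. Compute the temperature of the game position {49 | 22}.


The game is {49 | 22}, a switch {a | b} with numbers a > b.
Cooling {a | b} by t gives {a - t | b + t}, which stops being hot when a - t = b + t, i.e. at t = (a - b)/2. So the temperature of a switch is (a - b)/2.
Temperature = (Left option - Right option) / 2
= (49 - (22)) / 2
= 27 / 2
= 27/2

27/2


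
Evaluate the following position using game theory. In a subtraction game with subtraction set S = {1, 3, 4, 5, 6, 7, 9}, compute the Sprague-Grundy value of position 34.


The subtraction set is S = {1, 3, 4, 5, 6, 7, 9}.
G(k) = mex{ G(k - s) : s in S, s <= k }. We compute iteratively: G(0) = 0.
G(1) = mex({0}) = 1
G(2) = mex({1}) = 0
G(3) = mex({0}) = 1
G(4) = mex({0, 1}) = 2
G(5) = mex({0, 1, 2}) = 3
G(6) = mex({0, 1, 3}) = 2
G(7) = mex({0, 1, 2}) = 3
G(8) = mex({0, 1, 2, 3}) = 4
G(9) = mex({0, 1, 2, 3, 4}) = 5
G(10) = mex({1, 2, 3, 5}) = 0
G(11) = mex({0, 2, 3, 4}) = 1
G(12) = mex({1, 2, 3, 4, 5}) = 0
G(13) = mex({0, 2, 3, 4, 5}) = 1
G(14) = mex({0, 1, 3, 4, 5}) = 2
G(15) = mex({0, 1, 2, 4, 5}) = 3
G(16) = mex({0, 1, 3, 5}) = 2
G(17) = mex({0, 1, 2, 4}) = 3
G(18) = mex({0, 1, 2, 3, 5}) = 4
Observe that G(10)..G(18) = 0, 1, 0, 1, 2, 3, 2, 3, 4 repeats G(0)..G(8) = 0, 1, 0, 1, 2, 3, 2, 3, 4.
For k >= max(S) = 9, G(k) is determined by the previous 9 values G(k-9)..G(k-1); a window of 9 consecutive values has recurred shifted by 10, so by induction G(k + 10) = G(k) for all k >= 0: the sequence is periodic from the start with period 10.
One period: G(0..9) = 0, 1, 0, 1, 2, 3, 2, 3, 4, 5.
34 mod 10 = 4, so G(34) = G(4) = 2.

2


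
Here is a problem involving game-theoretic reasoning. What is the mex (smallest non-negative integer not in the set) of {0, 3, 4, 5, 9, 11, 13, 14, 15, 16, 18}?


Set = {0, 3, 4, 5, 9, 11, 13, 14, 15, 16, 18}
0 is in the set.
1 is NOT in the set. This is the mex.
mex = 1

1


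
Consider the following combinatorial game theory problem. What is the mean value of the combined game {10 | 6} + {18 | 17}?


G1 = {10 | 6}, G2 = {18 | 17}
Each is a switch {a | b} with numbers a > b; its mean value is (a + b)/2, and mean value is additive over game sums: m(G1 + G2) = m(G1) + m(G2).
Mean of G1 = (10 + (6))/2 = 16/2 = 8
Mean of G2 = (18 + (17))/2 = 35/2 = 35/2
Mean of G1 + G2 = 8 + 35/2 = 51/2

51/2


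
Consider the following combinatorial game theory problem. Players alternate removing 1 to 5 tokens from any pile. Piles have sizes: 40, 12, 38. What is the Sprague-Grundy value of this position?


Subtraction set: {1, 2, 3, 4, 5}
For this subtraction set, G(n) = n mod 6 (period = max + 1 = 6).
Pile 1 (size 40): G(40) = 40 mod 6 = 4
Pile 2 (size 12): G(12) = 12 mod 6 = 0
Pile 3 (size 38): G(38) = 38 mod 6 = 2
Total Grundy value = XOR of all: 4 XOR 0 XOR 2 = 6

6


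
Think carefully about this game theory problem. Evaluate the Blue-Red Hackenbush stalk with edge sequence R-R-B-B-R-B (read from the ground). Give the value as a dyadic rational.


Edges (from ground): R-R-B-B-R-B
By Berlekamp's sign-expansion rule, a Blue-Red Hackenbush stalk has the value of the surreal number whose sign sequence is the edge sequence with B -> + and R -> -.
Sign sequence: --++-+
Trace the sign expansion in the surreal number tree, starting from 0:
Edge 1: R (sign -) -> bounds (-inf, 0), value = -1
Edge 2: R (sign -) -> bounds (-inf, -1), value = -2
Edge 3: B (sign +) -> bounds (-2, -1), value = -3/2
Edge 4: B (sign +) -> bounds (-3/2, -1), value = -5/4
Edge 5: R (sign -) -> bounds (-3/2, -5/4), value = -11/8
Edge 6: B (sign +) -> bounds (-11/8, -5/4), value = -21/16
Game value = -21/16

-21/16


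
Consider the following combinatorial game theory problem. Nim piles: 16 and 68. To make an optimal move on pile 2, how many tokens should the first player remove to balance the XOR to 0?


Piles: 16 and 68
Current XOR: 16 XOR 68 = 84 (non-zero, so this is an N-position).
To make the XOR zero, we need to find a move that balances the piles.
For pile 2 (size 68): target = 68 XOR 84 = 16
We reduce pile 2 from 68 to 16.
Tokens removed: 68 - 16 = 52
Verification: 16 XOR 16 = 0

52


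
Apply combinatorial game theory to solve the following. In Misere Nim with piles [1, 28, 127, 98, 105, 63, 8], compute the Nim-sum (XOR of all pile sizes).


We need the XOR (exclusive or) of all pile sizes.
After XOR-ing pile 1 (size 1): 0 XOR 1 = 1
After XOR-ing pile 2 (size 28): 1 XOR 28 = 29
After XOR-ing pile 3 (size 127): 29 XOR 127 = 98
After XOR-ing pile 4 (size 98): 98 XOR 98 = 0
After XOR-ing pile 5 (size 105): 0 XOR 105 = 105
After XOR-ing pile 6 (size 63): 105 XOR 63 = 86
After XOR-ing pile 7 (size 8): 86 XOR 8 = 94
The Nim-value of this position is 94.

94


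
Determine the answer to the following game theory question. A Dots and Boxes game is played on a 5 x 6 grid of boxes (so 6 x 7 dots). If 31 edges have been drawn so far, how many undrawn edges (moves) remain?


Grid: 5 x 6 boxes, i.e. 6 rows and 7 columns of dots.
Horizontal edges: (rows + 1) * cols = 6 * 6 = 36
Vertical edges: rows * (cols + 1) = 5 * 7 = 35
Total edges: 36 + 35 = 71
Edges drawn: 31
Remaining: 71 - 31 = 40

40


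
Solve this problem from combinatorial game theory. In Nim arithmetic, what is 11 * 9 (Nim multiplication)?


Nim multiplication is bilinear over XOR: (u XOR v) * w = (u*w) XOR (v*w).
So we split each operand into its bit components and XOR the pairwise Nim products.
11 = 1 + 2 + 8 (as XOR of powers of 2).
9 = 1 + 8 (as XOR of powers of 2).
Using the standard Nim-product table on single bits:
  2*2 = 3,   2*4 = 8,   2*8 = 12,
  4*4 = 6,   4*8 = 11,  8*8 = 13,
and  1*x = x (identity), k*l = l*k (commutative).
Pairwise Nim products:
  1 * 1 = 1
  1 * 8 = 8
  2 * 1 = 2
  2 * 8 = 12
  8 * 1 = 8
  8 * 8 = 13
XOR them: 1 XOR 8 XOR 2 XOR 12 XOR 8 XOR 13 = 2.
Result: 11 * 9 = 2 (in Nim).

2


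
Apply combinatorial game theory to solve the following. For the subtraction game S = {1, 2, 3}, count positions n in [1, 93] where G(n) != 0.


Subtraction set S = {1, 2, 3}, so G(n) = n mod 4.
G(n) = 0 when n is a multiple of 4.
Multiples of 4 in [1, 93]: 23
N-positions (nonzero Grundy) = 93 - 23 = 70

70


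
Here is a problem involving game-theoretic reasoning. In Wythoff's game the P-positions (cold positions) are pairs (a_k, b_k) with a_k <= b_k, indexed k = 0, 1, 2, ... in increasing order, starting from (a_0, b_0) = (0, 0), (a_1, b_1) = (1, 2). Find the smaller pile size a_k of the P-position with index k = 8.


By Wythoff's theorem, a_k = floor(k * phi) and b_k = floor(k * phi^2) = a_k + k, where phi = (1 + sqrt(5))/2 is the golden ratio.
phi = (1 + sqrt(5))/2 = 1.618034
k = 8
k * phi = 8 * 1.618034 = 12.944272
a_8 = floor(k * phi) = 12

12


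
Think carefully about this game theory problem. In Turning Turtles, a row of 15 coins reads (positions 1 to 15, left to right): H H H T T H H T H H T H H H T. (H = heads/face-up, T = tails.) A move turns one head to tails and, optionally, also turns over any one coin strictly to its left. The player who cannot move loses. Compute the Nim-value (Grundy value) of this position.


Coins: H H H T T H H T H H T H H H T
Key fact: a single head at position k behaves exactly like a Nim heap of size k (turning it to T and optionally flipping a coin at j < k corresponds to moving the heap from k to j, or to 0), and heads combine as a disjunctive sum (two heads at the same place would cancel, matching j XOR j = 0). So the Nim-value is the XOR of the 1-indexed positions of the heads.
Face-up positions (1-indexed): [1, 2, 3, 6, 7, 9, 10, 12, 13, 14]
XOR 0 with 1: 0 XOR 1 = 1
XOR 1 with 2: 1 XOR 2 = 3
XOR 3 with 3: 3 XOR 3 = 0
XOR 0 with 6: 0 XOR 6 = 6
XOR 6 with 7: 6 XOR 7 = 1
XOR 1 with 9: 1 XOR 9 = 8
XOR 8 with 10: 8 XOR 10 = 2
XOR 2 with 12: 2 XOR 12 = 14
XOR 14 with 13: 14 XOR 13 = 3
XOR 3 with 14: 3 XOR 14 = 13
Nim-value = 13

13


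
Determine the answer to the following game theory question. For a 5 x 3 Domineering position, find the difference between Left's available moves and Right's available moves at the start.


Board is 5 x 3 (rows x cols).
Left (vertical) placements: (rows-1) * cols = 4 * 3 = 12
Right (horizontal) placements: rows * (cols-1) = 5 * 2 = 10
Advantage = Left - Right = 12 - 10 = 2

2


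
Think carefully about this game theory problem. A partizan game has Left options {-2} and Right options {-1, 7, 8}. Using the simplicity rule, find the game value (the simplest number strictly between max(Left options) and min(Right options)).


Left options: {-2}, max = -2
Right options: {-1, 7, 8}, min = -1
All options are numbers and max(Left) < min(Right), so by the simplicity theorem the value is the simplest (earliest-born) number strictly between -2 and -1.
No integer lies strictly between -2 and -1, so the value is the dyadic rational m/2^k in the interval with the smallest k (then m odd); search k = 1, 2, ...:
Denominator 2: -3/2 lies strictly between -2 and -1 -- found.
The simplest number in the interval is -3/2.
Game value = -3/2

-3/2


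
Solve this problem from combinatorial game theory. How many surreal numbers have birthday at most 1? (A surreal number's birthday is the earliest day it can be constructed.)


Day 0: {|} = 0 is born. Count = 1.
Day n: the number of surreal numbers born by day n is 2^(n+1) - 1.
By day 0: 2^1 - 1 = 1
By day 1: 2^2 - 1 = 3
By day 1: 3 surreal numbers.

3


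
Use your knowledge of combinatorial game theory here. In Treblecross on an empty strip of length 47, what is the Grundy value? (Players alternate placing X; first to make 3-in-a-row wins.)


Treblecross: place X on empty cells; 3-in-a-row wins.
Playing within two cells of an existing X lets the opponent win at once, so sensible play treats the cells i-2..i+2 around each X as dead. The player left with no safe cell loses, so this is a normal-play take-away game on strips of safe cells.
Placing X at cell i (0-indexed) of a strip of k safe cells leaves independent strips of sizes max(0, i-2) and max(0, k-i-3). Hence G(k) = mex{ G(max(0,i-2)) XOR G(max(0,k-i-3)) : 0 <= i < k }, with G(0) = 0.
G(1): splits (0,0):0^0=0 -> mex({0}) = 1
G(2): splits (0,0):0^0=0 -> mex({0}) = 1
G(3): splits (0,0):0^0=0 -> mex({0}) = 1
G(4): splits (0,1):0^1=1 (0,0):0^0=0 -> mex({0, 1}) = 2
G(5): splits (0,2):0^1=1 (0,1):0^1=1 (0,0):0^0=0 -> mex({0, 1}) = 2
G(6) = mex({1}) = 0
G(7) = mex({0, 1, 2}) = 3
G(8) = mex({0, 1, 2}) = 3
G(9) = mex({0, 2}) = 1
G(10) = mex({0, 2, 3}) = 1
G(11) = mex({0, 3}) = 1
G(12) = mex({1, 3}) = 0
G(13) = mex({0, 1, 2, 3}) = 4
G(14) = mex({0, 1, 2}) = 3
G(15) = mex({0, 1, 2}) = 3
G(16) = mex({0, 1, 2, 4}) = 3
G(17) = mex({0, 1, 3, 4}) = 2
G(18) = mex({0, 1, 3, 4}) = 2
G(19) = mex({0, 1, 3, 5}) = 2
G(20) = mex({0, 1, 2, 3, 5}) = 4
G(21) = mex({0, 1, 2, 3, 5}) = 4
G(22) = mex({1, 2, 6}) = 0
G(23) = mex({0, 1, 2, 3, 4, 6}) = 5
G(24) = mex({0, 1, 2, 3, 4}) = 5
G(25) = mex({0, 1, 3, 4, 7}) = 2
G(26) = mex({0, 1, 3, 4, 5, 7}) = 2
G(27) = mex({0, 1, 3, 5}) = 2
G(28) = mex({0, 1, 2, 5}) = 3
G(29) = mex({0, 1, 2, 4, 5, 6}) = 3
G(30) = mex({1, 2, 4, 6}) = 0
G(31) = mex({0, 1, 2, 3, 4, 6}) = 5
G(32) = mex({1, 2, 3, 4, 7}) = 0
G(33) = mex({0, 3, 7}) = 1
G(34) = mex({0, 2, 3, 5, 7}) = 1
G(35) = mex({0, 2, 3, 5, 6}) = 1
G(36) = mex({0, 1, 2, 5, 6}) = 3
G(37) = mex({0, 1, 2, 4, 5, 6}) = 3
G(38) = mex({0, 1, 2, 4}) = 3
G(39) = mex({0, 1, 2, 3, 4, 7}) = 5
G(40) = mex({0, 1, 2, 3, 4, 5, 7}) = 6
G(41) = mex({0, 1, 2, 3, 5, 7}) = 4
G(42) = mex({0, 1, 2, 3, 5, 6, 7}) = 4
G(43) = mex({0, 2, 3, 5, 6}) = 1
G(44) = mex({1, 2, 3, 4, 5, 6}) = 0
G(45) = mex({0, 1, 2, 3, 4, 6, 7}) = 5
G(46) = mex({0, 1, 2, 3, 4, 7}) = 5
G(47) = mex({0, 1, 2, 3, 4, 5, 7}) = 6
Therefore G(47) = 6.

6


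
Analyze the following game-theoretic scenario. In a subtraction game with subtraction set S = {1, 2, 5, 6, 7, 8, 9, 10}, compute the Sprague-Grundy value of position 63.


The subtraction set is S = {1, 2, 5, 6, 7, 8, 9, 10}.
G(k) = mex{ G(k - s) : s in S, s <= k }. We compute iteratively: G(0) = 0.
G(1) = mex({0}) = 1
G(2) = mex({0, 1}) = 2
G(3) = mex({1, 2}) = 0
G(4) = mex({0, 2}) = 1
G(5) = mex({0, 1}) = 2
G(6) = mex({0, 1, 2}) = 3
G(7) = mex({0, 1, 2, 3}) = 4
G(8) = mex({0, 1, 2, 3, 4}) = 5
G(9) = mex({0, 1, 2, 4, 5}) = 3
G(10) = mex({0, 1, 2, 3, 5}) = 4
G(11) = mex({0, 1, 2, 3, 4}) = 5
G(12) = mex({0, 1, 2, 3, 4, 5}) = 6
G(13) = mex({0, 1, 2, 3, 4, 5, 6}) = 7
G(14) = mex({1, 2, 3, 4, 5, 6, 7}) = 0
G(15) = mex({0, 2, 3, 4, 5, 7}) = 1
G(16) = mex({0, 1, 3, 4, 5}) = 2
G(17) = mex({1, 2, 3, 4, 5, 6}) = 0
G(18) = mex({0, 2, 3, 4, 5, 6, 7}) = 1
G(19) = mex({0, 1, 3, 4, 5, 6, 7}) = 2
G(20) = mex({0, 1, 2, 4, 5, 6, 7}) = 3
G(21) = mex({0, 1, 2, 3, 5, 6, 7}) = 4
G(22) = mex({0, 1, 2, 3, 4, 6, 7}) = 5
G(23) = mex({0, 1, 2, 4, 5, 7}) = 3
Observe that G(14)..G(23) = 0, 1, 2, 0, 1, 2, 3, 4, 5, 3 repeats G(0)..G(9) = 0, 1, 2, 0, 1, 2, 3, 4, 5, 3.
For k >= max(S) = 10, G(k) is determined by the previous 10 values G(k-10)..G(k-1); a window of 10 consecutive values has recurred shifted by 14, so by induction G(k + 14) = G(k) for all k >= 0: the sequence is periodic from the start with period 14.
One period: G(0..13) = 0, 1, 2, 0, 1, 2, 3, 4, 5, 3, 4, 5, 6, 7.
63 mod 14 = 7, so G(63) = G(7) = 4.

4


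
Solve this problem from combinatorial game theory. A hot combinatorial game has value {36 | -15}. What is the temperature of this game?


The game is {36 | -15}, a switch {a | b} with numbers a > b.
Cooling {a | b} by t gives {a - t | b + t}, which stops being hot when a - t = b + t, i.e. at t = (a - b)/2. So the temperature of a switch is (a - b)/2.
Temperature = (Left option - Right option) / 2
= (36 - (-15)) / 2
= 51 / 2
= 51/2

51/2


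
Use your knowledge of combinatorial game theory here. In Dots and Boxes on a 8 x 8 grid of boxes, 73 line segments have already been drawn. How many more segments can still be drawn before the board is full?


Grid: 8 x 8 boxes, i.e. 9 rows and 9 columns of dots.
Horizontal edges: (rows + 1) * cols = 9 * 8 = 72
Vertical edges: rows * (cols + 1) = 8 * 9 = 72
Total edges: 72 + 72 = 144
Edges drawn: 73
Remaining: 144 - 73 = 71

71


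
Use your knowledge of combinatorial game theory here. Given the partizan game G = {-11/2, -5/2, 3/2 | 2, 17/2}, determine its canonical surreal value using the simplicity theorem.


Left options: {-11/2, -5/2, 3/2}, max = 3/2
Right options: {2, 17/2}, min = 2
All options are numbers and max(Left) < min(Right), so by the simplicity theorem the value is the simplest (earliest-born) number strictly between 3/2 and 2.
No integer lies strictly between 3/2 and 2, so the value is the dyadic rational m/2^k in the interval with the smallest k (then m odd); search k = 1, 2, ...:
Denominator 2: no odd multiple of 1/2 lies strictly between 3/2 and 2.
Denominator 4: 7/4 lies strictly between 3/2 and 2 -- found.
The simplest number in the interval is 7/4.
Game value = 7/4

7/4


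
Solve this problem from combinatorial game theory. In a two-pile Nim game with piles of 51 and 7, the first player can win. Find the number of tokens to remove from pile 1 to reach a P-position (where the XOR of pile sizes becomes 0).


Piles: 51 and 7
Current XOR: 51 XOR 7 = 52 (non-zero, so this is an N-position).
To make the XOR zero, we need to find a move that balances the piles.
For pile 1 (size 51): target = 51 XOR 52 = 7
We reduce pile 1 from 51 to 7.
Tokens removed: 51 - 7 = 44
Verification: 7 XOR 7 = 0

44


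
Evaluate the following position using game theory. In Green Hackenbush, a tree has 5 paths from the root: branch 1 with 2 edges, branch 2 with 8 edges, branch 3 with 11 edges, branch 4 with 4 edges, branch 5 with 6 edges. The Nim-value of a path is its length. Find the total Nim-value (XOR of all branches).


The tree has 5 branches from the ground vertex.
In Green Hackenbush, the Nim-value of a simple path of length k is k.
Branch 1: length 2, Nim-value = 2
Branch 2: length 8, Nim-value = 8
Branch 3: length 11, Nim-value = 11
Branch 4: length 4, Nim-value = 4
Branch 5: length 6, Nim-value = 6
Total Nim-value = XOR of all branch values:
0 XOR 2 = 2
2 XOR 8 = 10
10 XOR 11 = 1
1 XOR 4 = 5
5 XOR 6 = 3
Nim-value of the tree = 3

3


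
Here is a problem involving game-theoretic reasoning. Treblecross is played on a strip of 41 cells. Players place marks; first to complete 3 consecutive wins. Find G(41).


Treblecross: place X on empty cells; 3-in-a-row wins.
Playing within two cells of an existing X lets the opponent win at once, so sensible play treats the cells i-2..i+2 around each X as dead. The player left with no safe cell loses, so this is a normal-play take-away game on strips of safe cells.
Placing X at cell i (0-indexed) of a strip of k safe cells leaves independent strips of sizes max(0, i-2) and max(0, k-i-3). Hence G(k) = mex{ G(max(0,i-2)) XOR G(max(0,k-i-3)) : 0 <= i < k }, with G(0) = 0.
G(1): splits (0,0):0^0=0 -> mex({0}) = 1
G(2): splits (0,0):0^0=0 -> mex({0}) = 1
G(3): splits (0,0):0^0=0 -> mex({0}) = 1
G(4): splits (0,1):0^1=1 (0,0):0^0=0 -> mex({0, 1}) = 2
G(5): splits (0,2):0^1=1 (0,1):0^1=1 (0,0):0^0=0 -> mex({0, 1}) = 2
G(6) = mex({1}) = 0
G(7) = mex({0, 1, 2}) = 3
G(8) = mex({0, 1, 2}) = 3
G(9) = mex({0, 2}) = 1
G(10) = mex({0, 2, 3}) = 1
G(11) = mex({0, 3}) = 1
G(12) = mex({1, 3}) = 0
G(13) = mex({0, 1, 2, 3}) = 4
G(14) = mex({0, 1, 2}) = 3
G(15) = mex({0, 1, 2}) = 3
G(16) = mex({0, 1, 2, 4}) = 3
G(17) = mex({0, 1, 3, 4}) = 2
G(18) = mex({0, 1, 3, 4}) = 2
G(19) = mex({0, 1, 3, 5}) = 2
G(20) = mex({0, 1, 2, 3, 5}) = 4
G(21) = mex({0, 1, 2, 3, 5}) = 4
G(22) = mex({1, 2, 6}) = 0
G(23) = mex({0, 1, 2, 3, 4, 6}) = 5
G(24) = mex({0, 1, 2, 3, 4}) = 5
G(25) = mex({0, 1, 3, 4, 7}) = 2
G(26) = mex({0, 1, 3, 4, 5, 7}) = 2
G(27) = mex({0, 1, 3, 5}) = 2
G(28) = mex({0, 1, 2, 5}) = 3
G(29) = mex({0, 1, 2, 4, 5, 6}) = 3
G(30) = mex({1, 2, 4, 6}) = 0
G(31) = mex({0, 1, 2, 3, 4, 6}) = 5
G(32) = mex({1, 2, 3, 4, 7}) = 0
G(33) = mex({0, 3, 7}) = 1
G(34) = mex({0, 2, 3, 5, 7}) = 1
G(35) = mex({0, 2, 3, 5, 6}) = 1
G(36) = mex({0, 1, 2, 5, 6}) = 3
G(37) = mex({0, 1, 2, 4, 5, 6}) = 3
G(38) = mex({0, 1, 2, 4}) = 3
G(39) = mex({0, 1, 2, 3, 4, 7}) = 5
G(40) = mex({0, 1, 2, 3, 4, 5, 7}) = 6
G(41) = mex({0, 1, 2, 3, 5, 7}) = 4
Therefore G(41) = 4.

4


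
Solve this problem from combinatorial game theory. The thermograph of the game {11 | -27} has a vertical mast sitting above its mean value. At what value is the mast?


Game = {11 | -27}, a switch {a | b} with numbers a > b.
Its thermograph has left wall a - t and right wall b + t, which meet at t = (a - b)/2, where both equal (a + b)/2. So the mast (mean value) is at (a + b)/2.
Mean = (11 + (-27))/2 = -16/2 = -8

-8


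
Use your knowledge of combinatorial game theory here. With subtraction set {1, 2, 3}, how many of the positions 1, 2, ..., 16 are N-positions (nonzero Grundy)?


Subtraction set S = {1, 2, 3}, so G(n) = n mod 4.
G(n) = 0 when n is a multiple of 4.
Multiples of 4 in [1, 16]: 4
N-positions (nonzero Grundy) = 16 - 4 = 12

12


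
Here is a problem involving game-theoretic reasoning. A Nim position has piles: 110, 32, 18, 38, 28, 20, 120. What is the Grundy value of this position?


We need the XOR (exclusive or) of all pile sizes.
After XOR-ing pile 1 (size 110): 0 XOR 110 = 110
After XOR-ing pile 2 (size 32): 110 XOR 32 = 78
After XOR-ing pile 3 (size 18): 78 XOR 18 = 92
After XOR-ing pile 4 (size 38): 92 XOR 38 = 122
After XOR-ing pile 5 (size 28): 122 XOR 28 = 102
After XOR-ing pile 6 (size 20): 102 XOR 20 = 114
After XOR-ing pile 7 (size 120): 114 XOR 120 = 10
The Nim-value of this position is 10.

10


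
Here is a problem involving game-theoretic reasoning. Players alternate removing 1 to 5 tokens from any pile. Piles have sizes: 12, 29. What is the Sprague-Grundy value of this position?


Subtraction set: {1, 2, 3, 4, 5}
For this subtraction set, G(n) = n mod 6 (period = max + 1 = 6).
Pile 1 (size 12): G(12) = 12 mod 6 = 0
Pile 2 (size 29): G(29) = 29 mod 6 = 5
Total Grundy value = XOR of all: 0 XOR 5 = 5

5


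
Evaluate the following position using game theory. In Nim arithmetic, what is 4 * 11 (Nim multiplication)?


Nim multiplication is bilinear over XOR: (u XOR v) * w = (u*w) XOR (v*w).
So we split each operand into its bit components and XOR the pairwise Nim products.
4 = 4 (as XOR of powers of 2).
11 = 1 + 2 + 8 (as XOR of powers of 2).
Using the standard Nim-product table on single bits:
  2*2 = 3,   2*4 = 8,   2*8 = 12,
  4*4 = 6,   4*8 = 11,  8*8 = 13,
and  1*x = x (identity), k*l = l*k (commutative).
Pairwise Nim products:
  4 * 1 = 4
  4 * 2 = 8
  4 * 8 = 11
XOR them: 4 XOR 8 XOR 11 = 7.
Result: 4 * 11 = 7 (in Nim).

7


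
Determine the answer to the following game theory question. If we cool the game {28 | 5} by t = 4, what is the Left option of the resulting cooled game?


Original game: {28 | 5} (a switch {a | b} with a > b).
Cooling by t (for t below the temperature (a - b)/2 = 23/2) taxes each move by t: {a | b} cooled by t is {a - t | b + t}.
Cooling amount: t = 4
Cooled Left option: 28 - 4 = 24
Cooled Right option: 5 + 4 = 9
Cooled game: {24 | 9}
Left option = 24

24


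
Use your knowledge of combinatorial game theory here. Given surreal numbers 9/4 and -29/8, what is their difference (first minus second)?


x = 9/4, y = -29/8
Converting to common denominator: 8
x = 18/8, y = -29/8
x - y = 9/4 - -29/8 = 47/8

47/8


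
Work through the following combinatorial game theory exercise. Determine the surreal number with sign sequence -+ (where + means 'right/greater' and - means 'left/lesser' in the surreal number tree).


Sign expansion: -+
Rule: track bounds (lo, hi), initially (-inf, +inf). On '+', the current value becomes lo and we move to the simplest number in (value, hi): value + 1 if hi = +inf, otherwise the midpoint (value + hi)/2. On '-', the current value becomes hi and we move to value - 1 if lo = -inf, otherwise the midpoint (lo + value)/2.
Start at 0.
Step 1: sign = -, move left. Bounds: (-inf, 0). Value = -1
Step 2: sign = +, move right. Bounds: (-1, 0). Value = -1/2
The surreal number with sign expansion -+ is -1/2.

-1/2


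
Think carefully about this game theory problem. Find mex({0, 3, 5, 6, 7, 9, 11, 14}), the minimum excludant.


Set = {0, 3, 5, 6, 7, 9, 11, 14}
0 is in the set.
1 is NOT in the set. This is the mex.
mex = 1

1


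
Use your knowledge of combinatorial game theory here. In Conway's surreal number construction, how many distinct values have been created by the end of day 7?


Day 0: {|} = 0 is born. Count = 1.
Day n: the number of surreal numbers born by day n is 2^(n+1) - 1.
By day 0: 2^1 - 1 = 1
By day 1: 2^2 - 1 = 3
By day 2: 2^3 - 1 = 7
By day 3: 2^4 - 1 = 15
By day 4: 2^5 - 1 = 31
By day 5: 2^6 - 1 = 63
By day 6: 2^7 - 1 = 127
By day 7: 2^8 - 1 = 255
By day 7: 255 surreal numbers.

255


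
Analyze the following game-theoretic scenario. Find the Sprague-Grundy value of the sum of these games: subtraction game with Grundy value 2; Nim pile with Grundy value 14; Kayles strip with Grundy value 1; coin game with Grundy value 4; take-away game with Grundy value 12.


By the Sprague-Grundy theorem, the Grundy value of a sum of games is the XOR of individual Grundy values.
subtraction game: Grundy value = 2. Running XOR: 0 XOR 2 = 2
Nim pile: Grundy value = 14. Running XOR: 2 XOR 14 = 12
Kayles strip: Grundy value = 1. Running XOR: 12 XOR 1 = 13
coin game: Grundy value = 4. Running XOR: 13 XOR 4 = 9
take-away game: Grundy value = 12. Running XOR: 9 XOR 12 = 5
The combined Grundy value is 5.

5


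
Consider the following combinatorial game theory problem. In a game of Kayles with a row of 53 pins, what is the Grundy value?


Kayles: a move removes 1 or 2 adjacent pins from a contiguous row.
Removing pins from a row of k leaves two independent rows (a, b) with a + b = k - 1 (one pin) or a + b = k - 2 (two pins); an end removal gives a = 0.
By Sprague-Grundy, G(k) = mex{ G(a) XOR G(b) } over all these splits. G(0) = 0.
G(1): splits (0,0):0^0=0 -> mex({0}) = 1
G(2): splits (0,1):0^1=1 (0,0):0^0=0 -> mex({0, 1}) = 2
G(3): splits (0,2):0^2=2 (1,1):1^1=0 (0,1):0^1=1 -> mex({0, 1, 2}) = 3
G(4): splits (0,3):0^3=3 (1,2):1^2=3 (0,2):0^2=2 (1,1):1^1=0 -> mex({0, 2, 3}) = 1
G(5): splits (0,4):0^1=1 (1,3):1^3=2 (2,2):2^2=0 (0,3):0^3=3 (1,2):1^2=3 -> mex({0, 1, 2, 3}) = 4
G(6) = mex({0, 1, 2, 4}) = 3
G(7) = mex({0, 1, 3, 4, 5}) = 2
G(8) = mex({0, 2, 3, 5, 6}) = 1
G(9) = mex({0, 1, 2, 3, 6, 7}) = 4
G(10) = mex({0, 1, 3, 4, 5, 7}) = 2
G(11) = mex({0, 1, 2, 3, 4, 5}) = 6
G(12) = mex({0, 1, 2, 3, 5, 6, 7}) = 4
G(13) = mex({0, 2, 3, 4, 6, 7}) = 1
G(14) = mex({0, 1, 4, 5, 6, 7}) = 2
G(15) = mex({0, 1, 2, 3, 4, 5, 6}) = 7
G(16) = mex({0, 2, 3, 5, 6, 7}) = 1
G(17) = mex({0, 1, 2, 3, 5, 6, 7}) = 4
G(18) = mex({0, 1, 2, 4, 5, 6}) = 3
G(19) = mex({0, 1, 3, 4, 5, 7}) = 2
G(20) = mex({0, 2, 3, 4, 5, 6, 7}) = 1
G(21) = mex({0, 1, 2, 3, 5, 6, 7}) = 4
G(22) = mex({0, 1, 2, 3, 4, 5, 7}) = 6
G(23) = mex({0, 1, 2, 3, 4, 5, 6}) = 7
G(24) = mex({0, 1, 2, 3, 5, 6, 7}) = 4
G(25) = mex({0, 2, 3, 4, 6, 7}) = 1
G(26) = mex({0, 1, 3, 4, 5, 6, 7}) = 2
G(27) = mex({0, 1, 2, 3, 4, 5, 6, 7}) = 8
G(28) = mex({0, 1, 2, 3, 4, 6, 7, 8}) = 5
G(29) = mex({0, 1, 2, 3, 5, 6, 7, 8, 9}) = 4
G(30) = mex({0, 1, 2, 3, 4, 5, 6, 9, 10}) = 7
G(31) = mex({0, 1, 3, 4, 5, 7, 10, 11}) = 2
G(32) = mex({0, 2, 3, 4, 5, 6, 7, 9, 11}) = 1
G(33) = mex({0, 1, 2, 3, 4, 5, 6, 7, 9, 12}) = 8
G(34) = mex({0, 1, 2, 3, 4, 5, 7, 8, 11, 12}) = 6
G(35) = mex({0, 1, 2, 3, 4, 5, 6, 8, 9, 10, 11}) = 7
G(36) = mex({0, 1, 2, 3, 5, 6, 7, 9, 10}) = 4
G(37) = mex({0, 2, 3, 4, 6, 7, 9, 10, 11, 12}) = 1
G(38) = mex({0, 1, 3, 4, 5, 6, 7, 9, 10, 11, 12}) = 2
G(39) = mex({0, 1, 2, 4, 5, 6, 7, 9, 10, 12, 14}) = 3
G(40) = mex({0, 2, 3, 4, 6, 7, 11, 12, 14}) = 1
G(41) = mex({0, 1, 2, 3, 5, 6, 7, 9, 10, 11, 12}) = 4
G(42) = mex({0, 1, 2, 3, 4, 5, 6, 9, 10}) = 7
G(43) = mex({0, 1, 3, 4, 5, 7, 9, 10, 12, 15}) = 2
G(44) = mex({0, 2, 3, 4, 5, 6, 7, 9, 10, 12, 15}) = 1
G(45) = mex({0, 1, 2, 3, 4, 5, 6, 7, 9, 10, 12, 14}) = 8
G(46) = mex({0, 1, 3, 4, 5, 7, 8, 11, 12, 14}) = 2
G(47) = mex({0, 1, 2, 3, 4, 5, 6, 8, 9, 10, 11, 12}) = 7
G(48) = mex({0, 1, 2, 3, 5, 6, 7, 9, 10}) = 4
G(49) = mex({0, 2, 3, 4, 6, 7, 9, 10, 11, 12, 15}) = 1
G(50) = mex({0, 1, 4, 5, 6, 7, 9, 11, 12, 14, 15}) = 2
G(51) = mex({0, 1, 2, 3, 4, 5, 6, 7, 9, 12, 14, 15}) = 8
G(52) = mex({0, 2, 3, 4, 5, 6, 7, 8, 11, 12, 15}) = 1
G(53) = mex({0, 1, 2, 3, 5, 6, 7, 8, 9, 10, 11, 12}) = 4
Therefore G(53) = 4.

4


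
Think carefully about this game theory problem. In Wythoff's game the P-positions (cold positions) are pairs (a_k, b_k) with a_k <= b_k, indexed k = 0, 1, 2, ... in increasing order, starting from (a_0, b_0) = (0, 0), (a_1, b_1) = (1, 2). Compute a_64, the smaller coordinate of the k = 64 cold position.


By Wythoff's theorem, a_k = floor(k * phi) and b_k = floor(k * phi^2) = a_k + k, where phi = (1 + sqrt(5))/2 is the golden ratio.
phi = (1 + sqrt(5))/2 = 1.618034
k = 64
k * phi = 64 * 1.618034 = 103.554175
a_64 = floor(k * phi) = 103

103


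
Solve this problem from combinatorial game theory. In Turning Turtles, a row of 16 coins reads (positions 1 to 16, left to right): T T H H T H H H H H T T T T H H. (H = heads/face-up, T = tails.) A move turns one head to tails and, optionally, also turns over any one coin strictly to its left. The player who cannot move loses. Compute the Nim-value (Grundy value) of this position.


Coins: T T H H T H H H H H T T T T H H
Key fact: a single head at position k behaves exactly like a Nim heap of size k (turning it to T and optionally flipping a coin at j < k corresponds to moving the heap from k to j, or to 0), and heads combine as a disjunctive sum (two heads at the same place would cancel, matching j XOR j = 0). So the Nim-value is the XOR of the 1-indexed positions of the heads.
Face-up positions (1-indexed): [3, 4, 6, 7, 8, 9, 10, 15, 16]
XOR 0 with 3: 0 XOR 3 = 3
XOR 3 with 4: 3 XOR 4 = 7
XOR 7 with 6: 7 XOR 6 = 1
XOR 1 with 7: 1 XOR 7 = 6
XOR 6 with 8: 6 XOR 8 = 14
XOR 14 with 9: 14 XOR 9 = 7
XOR 7 with 10: 7 XOR 10 = 13
XOR 13 with 15: 13 XOR 15 = 2
XOR 2 with 16: 2 XOR 16 = 18
Nim-value = 18

18


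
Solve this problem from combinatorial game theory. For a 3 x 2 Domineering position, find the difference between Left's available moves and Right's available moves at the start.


Board is 3 x 2 (rows x cols).
Left (vertical) placements: (rows-1) * cols = 2 * 2 = 4
Right (horizontal) placements: rows * (cols-1) = 3 * 1 = 3
Advantage = Left - Right = 4 - 3 = 1

1


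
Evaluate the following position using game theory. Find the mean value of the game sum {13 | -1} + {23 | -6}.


G1 = {13 | -1}, G2 = {23 | -6}
Each is a switch {a | b} with numbers a > b; its mean value is (a + b)/2, and mean value is additive over game sums: m(G1 + G2) = m(G1) + m(G2).
Mean of G1 = (13 + (-1))/2 = 12/2 = 6
Mean of G2 = (23 + (-6))/2 = 17/2 = 17/2
Mean of G1 + G2 = 6 + 17/2 = 29/2

29/2


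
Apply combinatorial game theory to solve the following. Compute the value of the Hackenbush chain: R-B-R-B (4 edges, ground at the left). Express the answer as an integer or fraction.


Edges (from ground): R-B-R-B
By Berlekamp's sign-expansion rule, a Blue-Red Hackenbush stalk has the value of the surreal number whose sign sequence is the edge sequence with B -> + and R -> -.
Sign sequence: -+-+
Trace the sign expansion in the surreal number tree, starting from 0:
Edge 1: R (sign -) -> bounds (-inf, 0), value = -1
Edge 2: B (sign +) -> bounds (-1, 0), value = -1/2
Edge 3: R (sign -) -> bounds (-1, -1/2), value = -3/4
Edge 4: B (sign +) -> bounds (-3/4, -1/2), value = -5/8
Game value = -5/8

-5/8


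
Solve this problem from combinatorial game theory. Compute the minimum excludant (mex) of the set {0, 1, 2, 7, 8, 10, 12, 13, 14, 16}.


Set = {0, 1, 2, 7, 8, 10, 12, 13, 14, 16}
0 is in the set.
1 is in the set.
2 is in the set.
3 is NOT in the set. This is the mex.
mex = 3

3


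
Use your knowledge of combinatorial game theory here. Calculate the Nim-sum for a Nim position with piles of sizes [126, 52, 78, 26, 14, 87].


We need the XOR (exclusive or) of all pile sizes.
After XOR-ing pile 1 (size 126): 0 XOR 126 = 126
After XOR-ing pile 2 (size 52): 126 XOR 52 = 74
After XOR-ing pile 3 (size 78): 74 XOR 78 = 4
After XOR-ing pile 4 (size 26): 4 XOR 26 = 30
After XOR-ing pile 5 (size 14): 30 XOR 14 = 16
After XOR-ing pile 6 (size 87): 16 XOR 87 = 71
The Nim-value of this position is 71.

71


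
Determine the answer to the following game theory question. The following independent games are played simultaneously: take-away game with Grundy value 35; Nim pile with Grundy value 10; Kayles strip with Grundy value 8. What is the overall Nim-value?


By the Sprague-Grundy theorem, the Grundy value of a sum of games is the XOR of individual Grundy values.
take-away game: Grundy value = 35. Running XOR: 0 XOR 35 = 35
Nim pile: Grundy value = 10. Running XOR: 35 XOR 10 = 41
Kayles strip: Grundy value = 8. Running XOR: 41 XOR 8 = 33
The combined Grundy value is 33.

33


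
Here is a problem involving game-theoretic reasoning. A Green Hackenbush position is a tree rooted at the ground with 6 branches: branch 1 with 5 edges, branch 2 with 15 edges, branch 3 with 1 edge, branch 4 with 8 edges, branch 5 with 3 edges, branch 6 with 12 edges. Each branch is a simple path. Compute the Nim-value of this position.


The tree has 6 branches from the ground vertex.
In Green Hackenbush, the Nim-value of a simple path of length k is k.
Branch 1: length 5, Nim-value = 5
Branch 2: length 15, Nim-value = 15
Branch 3: length 1, Nim-value = 1
Branch 4: length 8, Nim-value = 8
Branch 5: length 3, Nim-value = 3
Branch 6: length 12, Nim-value = 12
Total Nim-value = XOR of all branch values:
0 XOR 5 = 5
5 XOR 15 = 10
10 XOR 1 = 11
11 XOR 8 = 3
3 XOR 3 = 0
0 XOR 12 = 12
Nim-value of the tree = 12

12


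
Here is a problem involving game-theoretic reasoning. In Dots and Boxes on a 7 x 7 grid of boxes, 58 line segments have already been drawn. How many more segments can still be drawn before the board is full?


Grid: 7 x 7 boxes, i.e. 8 rows and 8 columns of dots.
Horizontal edges: (rows + 1) * cols = 8 * 7 = 56
Vertical edges: rows * (cols + 1) = 7 * 8 = 56
Total edges: 56 + 56 = 112
Edges drawn: 58
Remaining: 112 - 58 = 54

54


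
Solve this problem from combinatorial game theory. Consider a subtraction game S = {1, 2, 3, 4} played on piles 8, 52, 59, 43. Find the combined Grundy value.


Subtraction set: {1, 2, 3, 4}
For this subtraction set, G(n) = n mod 5 (period = max + 1 = 5).
Pile 1 (size 8): G(8) = 8 mod 5 = 3
Pile 2 (size 52): G(52) = 52 mod 5 = 2
Pile 3 (size 59): G(59) = 59 mod 5 = 4
Pile 4 (size 43): G(43) = 43 mod 5 = 3
Total Grundy value = XOR of all: 3 XOR 2 XOR 4 XOR 3 = 6

6


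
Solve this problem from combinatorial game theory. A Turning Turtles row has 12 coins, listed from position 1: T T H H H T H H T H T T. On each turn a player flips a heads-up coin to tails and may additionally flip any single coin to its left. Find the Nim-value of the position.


Coins: T T H H H T H H T H T T
Key fact: a single head at position k behaves exactly like a Nim heap of size k (turning it to T and optionally flipping a coin at j < k corresponds to moving the heap from k to j, or to 0), and heads combine as a disjunctive sum (two heads at the same place would cancel, matching j XOR j = 0). So the Nim-value is the XOR of the 1-indexed positions of the heads.
Face-up positions (1-indexed): [3, 4, 5, 7, 8, 10]
XOR 0 with 3: 0 XOR 3 = 3
XOR 3 with 4: 3 XOR 4 = 7
XOR 7 with 5: 7 XOR 5 = 2
XOR 2 with 7: 2 XOR 7 = 5
XOR 5 with 8: 5 XOR 8 = 13
XOR 13 with 10: 13 XOR 10 = 7
Nim-value = 7

7


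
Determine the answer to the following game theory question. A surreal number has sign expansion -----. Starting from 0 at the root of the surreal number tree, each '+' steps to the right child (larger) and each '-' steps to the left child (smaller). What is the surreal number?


Sign expansion: -----
Rule: track bounds (lo, hi), initially (-inf, +inf). On '+', the current value becomes lo and we move to the simplest number in (value, hi): value + 1 if hi = +inf, otherwise the midpoint (value + hi)/2. On '-', the current value becomes hi and we move to value - 1 if lo = -inf, otherwise the midpoint (lo + value)/2.
Start at 0.
Step 1: sign = -, move left. Bounds: (-inf, 0). Value = -1
Step 2: sign = -, move left. Bounds: (-inf, -1). Value = -2
Step 3: sign = -, move left. Bounds: (-inf, -2). Value = -3
Step 4: sign = -, move left. Bounds: (-inf, -3). Value = -4
Step 5: sign = -, move left. Bounds: (-inf, -4). Value = -5
The surreal number with sign expansion ----- is -5.

-5


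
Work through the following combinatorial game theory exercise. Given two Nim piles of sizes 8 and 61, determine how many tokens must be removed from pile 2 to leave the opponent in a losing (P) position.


Piles: 8 and 61
Current XOR: 8 XOR 61 = 53 (non-zero, so this is an N-position).
To make the XOR zero, we need to find a move that balances the piles.
For pile 2 (size 61): target = 61 XOR 53 = 8
We reduce pile 2 from 61 to 8.
Tokens removed: 61 - 8 = 53
Verification: 8 XOR 8 = 0

53


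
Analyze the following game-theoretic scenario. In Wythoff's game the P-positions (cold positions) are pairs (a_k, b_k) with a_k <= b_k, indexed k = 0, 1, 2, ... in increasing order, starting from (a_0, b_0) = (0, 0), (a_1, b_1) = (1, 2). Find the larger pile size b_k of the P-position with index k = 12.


By Wythoff's theorem, a_k = floor(k * phi) and b_k = floor(k * phi^2) = a_k + k, where phi = (1 + sqrt(5))/2 is the golden ratio.
phi = (1 + sqrt(5))/2 = 1.618034
phi^2 = phi + 1 = 2.618034
k = 12
k * phi^2 = 12 * 2.618034 = 31.416408
b_12 = floor(k * phi^2) = 31 (check: a_12 + k = 19 + 12 = 31)

31


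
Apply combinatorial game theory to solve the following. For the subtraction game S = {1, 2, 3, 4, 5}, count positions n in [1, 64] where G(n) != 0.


Subtraction set S = {1, 2, 3, 4, 5}, so G(n) = n mod 6.
G(n) = 0 when n is a multiple of 6.
Multiples of 6 in [1, 64]: 10
N-positions (nonzero Grundy) = 64 - 10 = 54

54
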